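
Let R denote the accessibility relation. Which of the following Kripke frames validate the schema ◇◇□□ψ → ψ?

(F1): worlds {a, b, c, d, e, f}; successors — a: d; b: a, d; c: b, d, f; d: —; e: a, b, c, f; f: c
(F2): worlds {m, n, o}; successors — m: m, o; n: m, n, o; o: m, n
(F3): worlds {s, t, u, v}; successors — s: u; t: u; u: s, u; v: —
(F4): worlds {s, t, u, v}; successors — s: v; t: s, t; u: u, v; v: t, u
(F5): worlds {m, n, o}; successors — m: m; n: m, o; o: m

The schema corresponds to a generalized confluence (Geach) condition: ∀x ∀y (xR²y → ∃w (yR²w ∧ x = w)).
(F1): fails — bR²d but no w with dR²w and b=w.
(F2): satisfies the condition.
(F3): fails — tR²s but no w with sR²w and t=w.
(F4): fails — sR²u but no w with uR²w and s=w.
(F5): fails — nR²m but no w with mR²w and n=w.

(F2)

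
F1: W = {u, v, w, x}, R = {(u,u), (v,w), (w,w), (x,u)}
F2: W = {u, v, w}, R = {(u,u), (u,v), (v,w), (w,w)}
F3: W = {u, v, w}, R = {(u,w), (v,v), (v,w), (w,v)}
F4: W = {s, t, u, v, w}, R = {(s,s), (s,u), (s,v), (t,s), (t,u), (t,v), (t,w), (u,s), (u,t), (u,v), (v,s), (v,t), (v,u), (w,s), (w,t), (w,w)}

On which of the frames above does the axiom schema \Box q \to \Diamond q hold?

F1, F2, F3, F4

This is the axiom for seriality; its first-order frame correspondent is \forall x \exists y Rxy.
F1: condition met.
F2: condition met.
F3: condition met.
F4: condition met.
Valid on: F1, F2, F3, F4.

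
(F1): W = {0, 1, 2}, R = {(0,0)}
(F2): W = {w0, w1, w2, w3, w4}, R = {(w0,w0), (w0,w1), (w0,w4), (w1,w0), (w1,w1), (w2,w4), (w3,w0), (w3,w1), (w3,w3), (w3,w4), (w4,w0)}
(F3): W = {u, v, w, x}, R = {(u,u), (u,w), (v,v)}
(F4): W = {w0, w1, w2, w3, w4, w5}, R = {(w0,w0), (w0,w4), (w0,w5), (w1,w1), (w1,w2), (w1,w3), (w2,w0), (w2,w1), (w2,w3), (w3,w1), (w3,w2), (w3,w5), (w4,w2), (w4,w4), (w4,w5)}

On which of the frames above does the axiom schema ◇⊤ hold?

(F2)

The schema corresponds to seriality: ∀x ∃y Rxy.
(F1): fails — world 1 has no successor.
(F2): satisfies the condition.
(F3): fails — world w has no successor.
(F4): fails — world w5 has no successor.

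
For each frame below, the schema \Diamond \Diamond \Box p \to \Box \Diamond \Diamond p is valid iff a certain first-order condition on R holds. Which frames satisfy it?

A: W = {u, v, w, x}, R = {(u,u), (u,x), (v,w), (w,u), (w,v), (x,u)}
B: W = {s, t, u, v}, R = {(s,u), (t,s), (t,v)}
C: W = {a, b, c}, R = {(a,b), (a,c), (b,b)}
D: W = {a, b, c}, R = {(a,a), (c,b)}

The schema corresponds to a generalized confluence (Geach) condition: \forall x \forall y \forall z ((x R^2 y \wedge xRz) \to \exists w (yRw \wedge z R^2 w)).
A: ✓.
B: fails — tR²u, tRs but no w with uRw and sR²w.
C: fails — aR²b, aRc but no w with bRw and cR²w.
D: ✓.

A, D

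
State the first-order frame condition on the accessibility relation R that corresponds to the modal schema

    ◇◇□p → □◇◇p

∀x ∀y ∀z ((xR²y ∧ xRz) → ∃w (yRw ∧ zR²w))

This is a Sahlqvist (Geach-type) schema ◇^2□^1p → □^1◇^2p.
Minimal-valuation argument: fix x; take any y with xR^2y and any z with xR^1z. Set V(p) to the set of worlds R-reachable from y in exactly 1 step. Then □^1p holds at y, so the antecedent holds at x; validity forces ◇^2p at z, giving a w with zR^2w and yR^1w.
First-order correspondent: ∀x ∀y ∀z ((xR²y ∧ xRz) → ∃w (yRw ∧ zR²w)).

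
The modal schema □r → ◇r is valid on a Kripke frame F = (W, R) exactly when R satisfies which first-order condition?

Seriality

Suppose □r→◇r is valid. At any x set V(r)=W. Then □r at x, so ◇r at x, so x has a successor.
Conversely, any frame satisfying ∀x ∃y Rxy validates the schema.
So the correspondent is seriality.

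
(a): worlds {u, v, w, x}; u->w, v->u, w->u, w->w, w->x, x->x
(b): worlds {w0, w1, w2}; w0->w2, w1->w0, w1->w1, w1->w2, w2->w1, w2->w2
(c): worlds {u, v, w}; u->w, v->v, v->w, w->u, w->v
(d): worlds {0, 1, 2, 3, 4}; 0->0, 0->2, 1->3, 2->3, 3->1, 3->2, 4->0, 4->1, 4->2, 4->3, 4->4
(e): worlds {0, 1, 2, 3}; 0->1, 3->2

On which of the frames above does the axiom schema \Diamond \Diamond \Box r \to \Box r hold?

(e)

This is the axiom for a generalized confluence (Geach) condition; its first-order frame correspondent is \forall x \forall y \forall z ((x R^2 y \wedge xRz) \to \exists w (yRw \wedge z = w)).
(a): fails — uR²x, uRw but no t with xRt and w=t.
(b): fails — w1R²w0, w1Rw0 but no w with w0Rw and w0=w.
(c): fails — vR²u, vRv but no t with uRt and v=t.
(d): fails — 0R²2, 0R0 but no w with 2Rw and 0=w.
(e): satisfies the condition.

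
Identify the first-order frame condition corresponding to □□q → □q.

density: ∀x ∀y (Rxy → ∃z (Rxz ∧ Rzy))

This is the C4 axiom.
It corresponds to density: ∀x ∀y (Rxy → ∃z (Rxz ∧ Rzy)).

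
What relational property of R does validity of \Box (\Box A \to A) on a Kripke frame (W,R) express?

Suppose □(□A→A) is valid. Take Rxy and set V(A)={w : Ryw}. Then at y, □A holds; since □(□A→A) at x, □A→A at y, so A at y, i.e. Ryy.
Conversely, any frame satisfying \forall x \forall y (Rxy \to Ryy) validates the schema.
Frame condition: \forall x \forall y (Rxy \to Ryy).

Shift-reflexivity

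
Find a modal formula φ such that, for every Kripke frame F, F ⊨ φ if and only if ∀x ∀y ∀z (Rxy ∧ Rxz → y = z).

The condition is partial functionality. The CD schema ◇p → □p defines it.
Suppose ◇p→□p is valid. Take Rxy, Rxz and set V(p)={y}. Then ◇p at x, so □p at x, so p at z, i.e. z=y.

◇p → □p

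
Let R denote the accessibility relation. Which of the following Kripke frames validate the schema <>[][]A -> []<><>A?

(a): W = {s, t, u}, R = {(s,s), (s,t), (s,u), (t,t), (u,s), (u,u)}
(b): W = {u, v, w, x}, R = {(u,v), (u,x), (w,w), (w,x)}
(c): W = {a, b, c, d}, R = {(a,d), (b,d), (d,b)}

(a), (c)

The schema corresponds to a generalized confluence (Geach) condition: forall x forall y forall z ((xRy & xRz) -> exists w (y R^2 w & z R^2 w)).
(a): ✓.
(b): fails — uRv, uRv but no t with vR²t and vR²t.
(c): ✓.
Valid on: (a), (c).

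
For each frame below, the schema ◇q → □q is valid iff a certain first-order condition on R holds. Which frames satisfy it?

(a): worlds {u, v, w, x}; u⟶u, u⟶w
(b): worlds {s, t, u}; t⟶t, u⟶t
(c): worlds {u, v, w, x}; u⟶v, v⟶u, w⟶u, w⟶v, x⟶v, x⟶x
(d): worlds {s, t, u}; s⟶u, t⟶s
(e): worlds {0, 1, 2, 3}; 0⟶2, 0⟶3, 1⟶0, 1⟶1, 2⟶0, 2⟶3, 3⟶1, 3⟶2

(b), (d)

This is the axiom for partial functionality; its first-order frame correspondent is ∀x ∀y ∀z (Rxy ∧ Rxz → y = z).
(a): fails — u sees both u and w.
(b): holds.
(c): fails — w sees both u and v.
(d): holds.
(e): fails — 0 sees both 2 and 3.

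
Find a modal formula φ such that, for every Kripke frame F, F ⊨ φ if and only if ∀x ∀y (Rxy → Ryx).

ψ → □◇ψ

This is symmetry; the standard corresponding axiom is B: ψ → □◇ψ.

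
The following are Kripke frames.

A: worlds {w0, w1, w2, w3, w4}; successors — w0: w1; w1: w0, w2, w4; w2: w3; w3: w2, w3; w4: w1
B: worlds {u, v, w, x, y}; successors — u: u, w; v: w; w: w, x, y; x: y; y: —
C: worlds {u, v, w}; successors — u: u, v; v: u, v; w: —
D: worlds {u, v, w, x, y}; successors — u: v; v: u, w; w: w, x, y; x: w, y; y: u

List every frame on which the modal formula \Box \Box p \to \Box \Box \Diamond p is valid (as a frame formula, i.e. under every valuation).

The schema corresponds to a generalized confluence (Geach) condition: \forall x \forall z (x R^2 z \to \exists w (x R^2 w \wedge zRw)).
A: fails — w0R²w0 but no w with w0R²w and w0Rw.
B: fails — uR²y but no t with uR²t and yRt.
C: satisfies the condition.
D: fails — uR²u but no t with uR²t and uRt.

C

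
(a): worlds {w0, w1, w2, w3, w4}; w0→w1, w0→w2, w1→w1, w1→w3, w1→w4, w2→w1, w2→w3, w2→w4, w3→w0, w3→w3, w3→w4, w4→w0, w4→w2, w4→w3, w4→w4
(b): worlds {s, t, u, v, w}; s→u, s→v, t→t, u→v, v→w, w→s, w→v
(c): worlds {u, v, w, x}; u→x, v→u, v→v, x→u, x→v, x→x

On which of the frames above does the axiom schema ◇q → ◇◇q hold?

This is the axiom for a generalized confluence (Geach) condition; its first-order frame correspondent is ∀x ∀y (xRy → ∃w (y = w ∧ xR²w)).
(a): fails — w0Rw2 but no w with w2=w and w0R²w.
(b): fails — sRu but no w* with u=w* and sR²w*.
(c): condition met.

(c)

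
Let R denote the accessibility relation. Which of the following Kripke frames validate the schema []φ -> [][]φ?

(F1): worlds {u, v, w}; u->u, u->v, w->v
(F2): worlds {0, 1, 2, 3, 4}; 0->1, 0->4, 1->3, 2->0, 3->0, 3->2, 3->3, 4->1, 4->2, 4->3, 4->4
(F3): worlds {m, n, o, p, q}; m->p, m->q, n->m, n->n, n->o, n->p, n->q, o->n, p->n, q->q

(F1)

Frame correspondent (Sahlqvist): forall x forall y forall z (Rxy & Ryz -> Rxz) — i.e. transitivity.
(F1): ✓.
(F2): fails — R43 and R30 but not R40.
(F3): fails — Ron and Rno but not Roo.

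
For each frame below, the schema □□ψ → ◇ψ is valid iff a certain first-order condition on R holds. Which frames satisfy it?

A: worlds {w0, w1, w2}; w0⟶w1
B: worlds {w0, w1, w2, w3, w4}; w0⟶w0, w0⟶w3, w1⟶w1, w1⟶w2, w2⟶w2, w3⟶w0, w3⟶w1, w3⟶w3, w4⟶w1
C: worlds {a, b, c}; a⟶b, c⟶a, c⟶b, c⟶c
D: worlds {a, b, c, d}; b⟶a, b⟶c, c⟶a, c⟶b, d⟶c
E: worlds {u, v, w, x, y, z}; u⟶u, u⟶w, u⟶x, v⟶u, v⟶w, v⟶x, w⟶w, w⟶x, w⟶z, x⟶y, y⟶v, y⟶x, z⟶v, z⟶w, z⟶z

The schema corresponds to a generalized confluence (Geach) condition: ∀x ∃w (xR²w ∧ xRw).
A: fails — at w0 but no w with w0R²w and w0Rw.
B: holds.
C: fails — at a but no w with aR²w and aRw.
D: fails — at a but no w with aR²w and aRw.
E: fails — at x but no t with xR²t and xRt.
Valid on: B.

B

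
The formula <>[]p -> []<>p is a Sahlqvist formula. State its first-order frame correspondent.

Convergence

Suppose ◇□p→□◇p is valid. Take Rxy, Rxz and set V(p)={w : Ryw}. Then □p at y so ◇□p at x, so □◇p at x, so ◇p at z, giving w with Rzw and Ryw.
The converse is a direct semantic check.
So the correspondent is convergence.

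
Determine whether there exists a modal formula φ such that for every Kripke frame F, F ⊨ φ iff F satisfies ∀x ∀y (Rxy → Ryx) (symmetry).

Yes — defined by r → □◇r

Yes: it is symmetry, defined by the B schema r → □◇r.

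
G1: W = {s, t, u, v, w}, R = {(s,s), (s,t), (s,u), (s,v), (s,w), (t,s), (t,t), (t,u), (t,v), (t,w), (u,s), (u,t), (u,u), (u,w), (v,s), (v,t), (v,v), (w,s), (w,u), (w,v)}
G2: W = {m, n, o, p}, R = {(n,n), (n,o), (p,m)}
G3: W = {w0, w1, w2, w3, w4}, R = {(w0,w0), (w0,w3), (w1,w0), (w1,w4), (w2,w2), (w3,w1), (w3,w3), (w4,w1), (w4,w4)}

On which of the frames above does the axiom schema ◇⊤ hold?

G1, G3

This is the axiom for seriality; its first-order frame correspondent is ∀x ∃y Rxy.
G1: condition met.
G2: fails — world m has no successor.
G3: condition met.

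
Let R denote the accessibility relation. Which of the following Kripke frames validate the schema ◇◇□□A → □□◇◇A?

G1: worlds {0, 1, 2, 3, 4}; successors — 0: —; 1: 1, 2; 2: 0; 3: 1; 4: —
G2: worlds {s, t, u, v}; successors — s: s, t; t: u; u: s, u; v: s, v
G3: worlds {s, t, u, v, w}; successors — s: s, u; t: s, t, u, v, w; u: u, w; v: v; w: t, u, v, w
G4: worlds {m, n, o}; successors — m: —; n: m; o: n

Frame correspondent (Sahlqvist): ∀x ∀y ∀z ((xR²y ∧ xR²z) → ∃w (yR²w ∧ zR²w)) — i.e. a generalized confluence (Geach) condition.
G1: fails — 1R²0, 1R²0 but no w with 0R²w and 0R²w.
G2: holds.
G3: fails — tR²s, tR²v but no w* with sR²w* and vR²w*.
G4: fails — oR²m, oR²m but no w with mR²w and mR²w.

G2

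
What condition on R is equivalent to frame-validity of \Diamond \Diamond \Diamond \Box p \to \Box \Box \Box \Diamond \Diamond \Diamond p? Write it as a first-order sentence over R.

\forall x \forall y \forall z ((x R^3 y \wedge x R^3 z) \to \exists w (yRw \wedge z R^3 w))

This is a Sahlqvist (Geach-type) schema ◇^3□^1p → □^3◇^3p.
Minimal-valuation argument: fix x; take any y with xR^3y and any z with xR^3z. Set V(p) to the set of worlds R-reachable from y in exactly 1 step. Then □^1p holds at y, so the antecedent holds at x; validity forces ◇^3p at z, giving a w with zR^3w and yR^1w.
First-order correspondent: \forall x \forall y \forall z ((x R^3 y \wedge x R^3 z) \to \exists w (yRw \wedge z R^3 w)).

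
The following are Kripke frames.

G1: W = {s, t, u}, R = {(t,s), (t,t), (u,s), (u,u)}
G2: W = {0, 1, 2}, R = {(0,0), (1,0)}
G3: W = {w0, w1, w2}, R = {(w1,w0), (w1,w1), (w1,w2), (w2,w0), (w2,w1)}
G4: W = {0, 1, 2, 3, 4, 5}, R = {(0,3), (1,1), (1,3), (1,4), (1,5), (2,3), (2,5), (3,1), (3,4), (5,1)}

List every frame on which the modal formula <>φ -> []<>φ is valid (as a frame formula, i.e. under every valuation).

The schema corresponds to the Euclidean property: forall x forall y forall z (Rxy & Rxz -> Ryz).
G1: fails — Rts and Rtt but not Rst.
G2: satisfies the condition.
G3: fails — Rw1w2 and Rw1w2 but not Rw2w2.
G4: fails — R03 and R03 but not R33.
Valid on: G2.

G2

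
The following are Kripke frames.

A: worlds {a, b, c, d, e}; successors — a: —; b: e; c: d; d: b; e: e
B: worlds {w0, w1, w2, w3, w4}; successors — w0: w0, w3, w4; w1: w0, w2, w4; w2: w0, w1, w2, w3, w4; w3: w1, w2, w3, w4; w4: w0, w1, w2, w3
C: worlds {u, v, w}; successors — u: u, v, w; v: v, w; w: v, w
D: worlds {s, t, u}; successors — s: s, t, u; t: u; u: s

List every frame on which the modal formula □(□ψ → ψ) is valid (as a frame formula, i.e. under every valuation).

Frame correspondent (Sahlqvist): ∀x ∀y (Rxy → Ryy) — i.e. shift-reflexivity.
A: fails — Rdb but not Rbb.
B: fails — Rw3w1 but not Rw1w1.
C: ✓.
D: fails — Rtu but not Ruu.

C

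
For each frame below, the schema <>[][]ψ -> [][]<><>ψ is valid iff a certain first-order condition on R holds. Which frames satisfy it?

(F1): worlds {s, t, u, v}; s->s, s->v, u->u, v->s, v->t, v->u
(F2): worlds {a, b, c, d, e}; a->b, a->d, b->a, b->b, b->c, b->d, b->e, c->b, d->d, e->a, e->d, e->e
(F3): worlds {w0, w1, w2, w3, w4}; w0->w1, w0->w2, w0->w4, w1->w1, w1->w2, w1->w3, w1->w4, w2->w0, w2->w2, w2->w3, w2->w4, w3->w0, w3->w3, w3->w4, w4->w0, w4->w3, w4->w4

Frame correspondent (Sahlqvist): forall x forall y forall z ((xRy & x R^2 z) -> exists w (y R^2 w & z R^2 w)) — i.e. a generalized confluence (Geach) condition.
(F1): fails — sRs, sR²t but no w with sR²w and tR²w.
(F2): ✓.
(F3): ✓.

(F2), (F3)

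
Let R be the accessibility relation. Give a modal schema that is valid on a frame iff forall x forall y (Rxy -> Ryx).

s → □◇s

The condition is symmetry. The B schema s → □◇s defines it.
Suppose s→□◇s is valid. Take Rxy and set V(s)={x}. Then s at x, so □◇s at x, so ◇s at y, so some z with Ryz has s; z=x, i.e. Ryx.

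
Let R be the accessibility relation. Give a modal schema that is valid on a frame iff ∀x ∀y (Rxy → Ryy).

□(□p → p)

This is shift-reflexivity; the standard corresponding axiom is T□: □(□p → p).
Suppose □(□p→p) is valid. Take Rxy and set V(p)={w : Ryw}. Then at y, □p holds; since □(□p→p) at x, □p→p at y, so p at y, i.e. Ryy.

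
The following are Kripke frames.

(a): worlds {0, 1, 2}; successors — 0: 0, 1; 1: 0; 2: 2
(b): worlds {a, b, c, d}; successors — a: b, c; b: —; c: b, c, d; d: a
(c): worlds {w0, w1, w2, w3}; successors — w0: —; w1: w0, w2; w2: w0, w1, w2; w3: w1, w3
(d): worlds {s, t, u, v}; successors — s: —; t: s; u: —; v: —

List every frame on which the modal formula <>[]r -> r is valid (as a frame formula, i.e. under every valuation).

(a)

The schema corresponds to symmetry: forall x forall y (Rxy -> Ryx).
(a): condition met.
(b): fails — Rcd but not Rdc.
(c): fails — Rw1w0 but not Rw0w1.
(d): fails — Rts but not Rst.
Valid on: (a).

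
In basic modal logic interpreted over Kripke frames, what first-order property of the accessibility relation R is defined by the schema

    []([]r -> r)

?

Suppose □(□r→r) is valid. Take Rxy and set V(r)={w : Ryw}. Then at y, □r holds; since □(□r→r) at x, □r→r at y, so r at y, i.e. Ryy.
Conversely, on a frame with shift-reflexivity the schema holds at every world under every valuation.
Frame condition: forall x forall y (Rxy -> Ryy).

shift-reflexivity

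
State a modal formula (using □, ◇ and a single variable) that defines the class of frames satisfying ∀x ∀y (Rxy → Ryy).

□(□ψ → ψ)

A defining formula is □(□ψ → ψ) (the T□ axiom).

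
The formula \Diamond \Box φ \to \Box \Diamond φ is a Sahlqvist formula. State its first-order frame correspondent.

This is the .2 axiom.
Its frame correspondent is convergence — \forall x \forall y \forall z (Rxy \wedge Rxz \to \exists w (Ryw \wedge Rzw)).

Convergence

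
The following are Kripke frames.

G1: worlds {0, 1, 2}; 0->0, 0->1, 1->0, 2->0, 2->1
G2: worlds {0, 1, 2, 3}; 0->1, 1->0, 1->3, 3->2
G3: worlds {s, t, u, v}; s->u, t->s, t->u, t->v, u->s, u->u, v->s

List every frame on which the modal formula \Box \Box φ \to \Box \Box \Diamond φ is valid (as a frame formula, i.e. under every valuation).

This is the axiom for a generalized confluence (Geach) condition; its first-order frame correspondent is \forall x \forall z (x R^2 z \to \exists w (x R^2 w \wedge zRw)).
G1: satisfies the condition.
G2: fails — 0R²0 but no w with 0R²w and 0Rw.
G3: satisfies the condition.

G1, G3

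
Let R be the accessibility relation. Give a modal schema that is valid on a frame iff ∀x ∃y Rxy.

□r → ◇r

The condition is seriality. The D schema □r → ◇r defines it.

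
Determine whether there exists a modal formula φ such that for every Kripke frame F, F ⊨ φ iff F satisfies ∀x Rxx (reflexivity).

Yes, by □r → r

Yes: it is reflexivity, defined by the T schema □r → r.
Suppose □r→r is valid. At any x set V(r)={w : Rxw}. Then □r holds at x, so r holds at x, i.e. Rxx.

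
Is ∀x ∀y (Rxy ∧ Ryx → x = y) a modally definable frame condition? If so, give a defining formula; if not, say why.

Not modally definable

Any modally definable frame class is closed under surjective bounded morphisms.
The 6-cycle (worlds s,t,u,v,w,x with s→t→u→v→w→x→s) is antisymmetric. Sending even-indexed worlds to • and odd-indexed worlds to ∘ is a surjective bounded morphism onto the two-world frame with •↔∘, which is not antisymmetric.
So no modal formula (or set of formulas) defines exactly the antisymmetric frames.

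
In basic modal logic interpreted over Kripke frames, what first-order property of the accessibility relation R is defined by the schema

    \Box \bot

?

□⊥ is valid iff no world has any successor (otherwise □⊥ fails at any world with one).

emptiness of R: \forall x \forall y \neg Rxy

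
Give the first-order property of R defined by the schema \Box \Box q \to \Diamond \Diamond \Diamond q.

\forall x \exists w (x R^2 w \wedge x R^3 w)

This is a Sahlqvist (Geach-type) schema ◇^0□^2q → □^0◇^3q.
Minimal-valuation argument: fix x; take any y with xR^0y and any z with xR^0z. Set V(q) to the set of worlds R-reachable from y in exactly 2 steps. Then □^2q holds at y, so the antecedent holds at x; validity forces ◇^3q at z, giving a w with zR^3w and yR^2w.
First-order correspondent: \forall x \exists w (x R^2 w \wedge x R^3 w).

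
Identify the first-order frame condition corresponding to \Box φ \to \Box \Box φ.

This is the 4 axiom.
Its frame correspondent is transitivity — \forall x \forall y \forall z (Rxy \wedge Ryz \to Rxz).

transitivity: \forall x \forall y \forall z (Rxy \wedge Ryz \to Rxz)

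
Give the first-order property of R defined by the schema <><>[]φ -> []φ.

forall x forall y forall z ((x R^2 y & xRz) -> exists w (yRw & z = w))

This is a Sahlqvist (Geach-type) schema ◇^2□^1φ → □^1◇^0φ.
Minimal-valuation argument: fix x; take any y with xR^2y and any z with xR^1z. Set V(φ) to the set of worlds R-reachable from y in exactly 1 step. Then □^1φ holds at y, so the antecedent holds at x; validity forces ◇^0φ at z, giving a w with zR^0w and yR^1w.
First-order correspondent: forall x forall y forall z ((x R^2 y & xRz) -> exists w (yRw & z = w)).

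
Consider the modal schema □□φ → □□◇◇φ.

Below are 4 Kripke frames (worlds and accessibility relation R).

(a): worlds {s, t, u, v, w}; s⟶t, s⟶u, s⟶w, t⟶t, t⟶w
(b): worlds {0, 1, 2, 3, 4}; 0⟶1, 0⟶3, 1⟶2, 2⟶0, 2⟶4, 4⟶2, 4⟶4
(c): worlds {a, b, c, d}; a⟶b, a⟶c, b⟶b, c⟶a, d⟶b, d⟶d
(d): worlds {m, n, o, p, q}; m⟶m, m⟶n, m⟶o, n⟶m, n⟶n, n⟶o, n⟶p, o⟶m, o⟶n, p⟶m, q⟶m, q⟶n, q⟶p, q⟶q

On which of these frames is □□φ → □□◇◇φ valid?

(c), (d)

This is the axiom for a generalized confluence (Geach) condition; its first-order frame correspondent is ∀x ∀z (xR²z → ∃w (xR²w ∧ zR²w)).
(a): fails — sR²w but no w* with sR²w* and wR²w*.
(b): fails — 1R²0 but no w with 1R²w and 0R²w.
(c): ✓.
(d): ✓.
Valid on: (c), (d).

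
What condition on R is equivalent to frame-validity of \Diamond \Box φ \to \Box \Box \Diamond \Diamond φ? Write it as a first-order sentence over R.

This is a Sahlqvist (Geach-type) schema ◇^1□^1φ → □^2◇^2φ.
First-order correspondent: \forall x \forall y \forall z ((xRy \wedge x R^2 z) \to \exists w (yRw \wedge z R^2 w)).

\forall x \forall y \forall z ((xRy \wedge x R^2 z) \to \exists w (yRw \wedge z R^2 w))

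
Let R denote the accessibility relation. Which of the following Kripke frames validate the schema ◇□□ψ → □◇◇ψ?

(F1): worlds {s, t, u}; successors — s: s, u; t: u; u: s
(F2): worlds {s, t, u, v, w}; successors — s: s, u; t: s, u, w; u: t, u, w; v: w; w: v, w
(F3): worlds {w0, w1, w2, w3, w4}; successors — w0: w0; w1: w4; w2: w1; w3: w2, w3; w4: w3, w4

(F1), (F2)

This is the axiom for a generalized confluence (Geach) condition; its first-order frame correspondent is ∀x ∀y ∀z ((xRy ∧ xRz) → ∃w (yR²w ∧ zR²w)).
(F1): satisfies the condition.
(F2): satisfies the condition.
(F3): fails — w3Rw2, w3Rw3 but no w with w2R²w and w3R²w.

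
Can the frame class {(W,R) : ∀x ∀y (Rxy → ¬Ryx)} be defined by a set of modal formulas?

No — not modally definable

Modal frame validity is preserved under surjective bounded morphisms.
The 4-cycle (worlds a,b,c,d with a→b→c→d→a) is asymmetric. Mapping every world to a single reflexive point • is a surjective bounded morphism, and the reflexive point is not asymmetric (R•• but asymmetry requires ¬R••).
So the class is not modally definable.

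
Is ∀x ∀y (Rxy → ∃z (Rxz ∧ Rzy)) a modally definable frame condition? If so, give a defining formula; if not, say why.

The condition is density. A defining modal formula is □□p → □p.
Suppose □□p→□p is valid. Take Rxy and set V(p)={w : xR²w}. Then □□p at x, so □p at x, so p at y, i.e. ∃z(Rxz∧Rzy).

Definable; □□p → □p defines it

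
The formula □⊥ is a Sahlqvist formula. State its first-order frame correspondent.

This schema is the Ver axiom.
It corresponds to emptiness of R: ∀x ∀y ¬Rxy.

emptiness of R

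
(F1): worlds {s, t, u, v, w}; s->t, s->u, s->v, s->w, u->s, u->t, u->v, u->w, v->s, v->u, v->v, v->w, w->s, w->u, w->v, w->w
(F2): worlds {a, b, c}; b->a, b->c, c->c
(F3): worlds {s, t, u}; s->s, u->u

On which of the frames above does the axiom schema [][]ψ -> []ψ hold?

(F1), (F3)

This is the axiom for density; its first-order frame correspondent is forall x forall y (Rxy -> exists z (Rxz & Rzy)).
(F1): satisfies the condition.
(F2): fails — Rba but no z with Rbz and Rza.
(F3): satisfies the condition.
Valid on: (F1), (F3).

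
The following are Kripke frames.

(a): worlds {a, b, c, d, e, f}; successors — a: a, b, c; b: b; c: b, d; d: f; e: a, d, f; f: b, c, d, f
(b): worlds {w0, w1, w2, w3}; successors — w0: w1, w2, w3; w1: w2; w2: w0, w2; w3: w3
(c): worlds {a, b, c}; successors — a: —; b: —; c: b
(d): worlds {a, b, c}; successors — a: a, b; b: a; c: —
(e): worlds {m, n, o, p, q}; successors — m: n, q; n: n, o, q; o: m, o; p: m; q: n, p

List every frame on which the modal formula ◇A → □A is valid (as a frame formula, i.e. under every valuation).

(c)

The schema corresponds to partial functionality: ∀x ∀y ∀z (Rxy ∧ Rxz → y = z).
(a): fails — a sees both a and b.
(b): fails — w0 sees both w1 and w2.
(c): ✓.
(d): fails — a sees both a and b.
(e): fails — m sees both n and q.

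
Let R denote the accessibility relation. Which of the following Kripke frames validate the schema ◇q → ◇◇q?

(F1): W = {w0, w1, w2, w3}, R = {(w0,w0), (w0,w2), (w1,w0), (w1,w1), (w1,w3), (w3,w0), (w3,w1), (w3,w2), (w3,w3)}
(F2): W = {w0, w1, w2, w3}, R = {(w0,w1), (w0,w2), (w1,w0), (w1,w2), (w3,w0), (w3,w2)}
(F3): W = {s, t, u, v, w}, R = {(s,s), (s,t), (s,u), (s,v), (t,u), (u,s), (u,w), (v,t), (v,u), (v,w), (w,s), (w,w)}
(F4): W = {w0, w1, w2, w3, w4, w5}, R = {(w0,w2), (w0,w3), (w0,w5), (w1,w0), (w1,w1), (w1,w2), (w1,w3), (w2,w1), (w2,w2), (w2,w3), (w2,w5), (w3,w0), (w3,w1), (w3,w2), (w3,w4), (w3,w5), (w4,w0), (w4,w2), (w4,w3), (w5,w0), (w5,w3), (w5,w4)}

(F1), (F4)

The schema corresponds to a generalized confluence (Geach) condition: ∀x ∀y (xRy → ∃w (y = w ∧ xR²w)).
(F1): holds.
(F2): fails — w0Rw1 but no w with w1=w and w0R²w.
(F3): fails — tRu but no w* with u=w* and tR²w*.
(F4): holds.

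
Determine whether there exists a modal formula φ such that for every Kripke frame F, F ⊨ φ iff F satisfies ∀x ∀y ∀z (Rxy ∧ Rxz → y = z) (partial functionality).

Yes — defined by ◇r → □r

This is a Sahlqvist condition; the CD axiom ◇r → □r defines it.
Suppose ◇r→□r is valid. Take Rxy, Rxz and set V(r)={y}. Then ◇r at x, so □r at x, so r at z, i.e. z=y.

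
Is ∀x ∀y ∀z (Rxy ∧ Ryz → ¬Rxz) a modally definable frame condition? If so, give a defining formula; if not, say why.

If a class were modally definable it would be closed under surjective bounded morphisms (Goldblatt–Thomason).
The 7-cycle (worlds a,b,c,d,e,f,g with a→b→c→d→e→f→g→a) is intransitive. Mapping every world to a single reflexive point • is a surjective bounded morphism; the reflexive point is not intransitive (R••∧R•• but R••).
Hence intransitivity is not modally definable.

Not modally definable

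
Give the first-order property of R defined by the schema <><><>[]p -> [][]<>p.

This is a Sahlqvist (Geach-type) schema ◇^3□^1p → □^2◇^1p.
First-order correspondent: forall x forall y forall z ((x R^3 y & x R^2 z) -> exists w (yRw & zRw)).

forall x forall y forall z ((x R^3 y & x R^2 z) -> exists w (yRw & zRw))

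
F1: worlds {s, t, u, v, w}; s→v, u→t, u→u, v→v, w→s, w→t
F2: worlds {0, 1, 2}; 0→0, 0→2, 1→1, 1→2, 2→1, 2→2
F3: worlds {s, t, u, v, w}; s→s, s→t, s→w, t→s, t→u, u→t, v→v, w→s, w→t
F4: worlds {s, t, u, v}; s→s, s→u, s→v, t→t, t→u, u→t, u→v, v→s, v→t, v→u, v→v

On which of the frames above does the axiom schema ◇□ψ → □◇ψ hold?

Frame correspondent (Sahlqvist): ∀x ∀y ∀z (Rxy ∧ Rxz → ∃w (Ryw ∧ Rzw)) — i.e. convergence.
F1: fails — Rut and Rut but t and t have no common successor.
F2: ✓.
F3: ✓.
F4: ✓.
Valid on: F2, F3, F4.

F2, F3, F4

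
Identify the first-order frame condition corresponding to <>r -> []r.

Partial functionality

Suppose ◇r→□r is valid. Take Rxy, Rxz and set V(r)={y}. Then ◇r at x, so □r at x, so r at z, i.e. z=y.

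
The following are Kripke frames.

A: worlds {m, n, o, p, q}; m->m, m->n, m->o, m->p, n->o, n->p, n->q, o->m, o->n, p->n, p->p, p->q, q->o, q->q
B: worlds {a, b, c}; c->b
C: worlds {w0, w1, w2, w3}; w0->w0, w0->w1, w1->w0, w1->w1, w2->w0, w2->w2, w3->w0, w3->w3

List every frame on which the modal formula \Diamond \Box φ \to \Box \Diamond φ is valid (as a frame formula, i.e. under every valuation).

C

Frame correspondent (Sahlqvist): \forall x \forall y \forall z (Rxy \wedge Rxz \to \exists w (Ryw \wedge Rzw)) — i.e. convergence.
A: fails — Rmo and Rmn but o and n have no common successor.
B: fails — Rcb and Rcb but b and b have no common successor.
C: ✓.
Valid on: C.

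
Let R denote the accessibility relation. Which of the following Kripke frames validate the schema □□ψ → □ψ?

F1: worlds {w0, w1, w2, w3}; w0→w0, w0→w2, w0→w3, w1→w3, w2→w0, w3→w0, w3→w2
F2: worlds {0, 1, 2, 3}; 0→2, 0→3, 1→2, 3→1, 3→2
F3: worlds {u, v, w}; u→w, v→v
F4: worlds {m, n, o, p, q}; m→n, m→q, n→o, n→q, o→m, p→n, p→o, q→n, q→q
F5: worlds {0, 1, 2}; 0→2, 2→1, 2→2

F5

This is the axiom for density; its first-order frame correspondent is ∀x ∀y (Rxy → ∃z (Rxz ∧ Rzy)).
F1: fails — Rw1w3 but no z with Rw1z and Rzw3.
F2: fails — R31 but no z with R3z and Rz1.
F3: fails — Ruw but no z with Ruz and Rzw.
F4: fails — Rom but no z with Roz and Rzm.
F5: holds.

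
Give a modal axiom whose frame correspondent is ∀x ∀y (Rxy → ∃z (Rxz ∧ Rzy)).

The condition is density. The C4 schema □□ψ → □ψ defines it.

□□ψ → □ψ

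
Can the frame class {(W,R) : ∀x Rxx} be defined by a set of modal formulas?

This is a Sahlqvist condition; the T axiom □r → r defines it.
Suppose □r→r is valid. At any x set V(r)={w : Rxw}. Then □r holds at x, so r holds at x, i.e. Rxx.

Yes — defined by □r → r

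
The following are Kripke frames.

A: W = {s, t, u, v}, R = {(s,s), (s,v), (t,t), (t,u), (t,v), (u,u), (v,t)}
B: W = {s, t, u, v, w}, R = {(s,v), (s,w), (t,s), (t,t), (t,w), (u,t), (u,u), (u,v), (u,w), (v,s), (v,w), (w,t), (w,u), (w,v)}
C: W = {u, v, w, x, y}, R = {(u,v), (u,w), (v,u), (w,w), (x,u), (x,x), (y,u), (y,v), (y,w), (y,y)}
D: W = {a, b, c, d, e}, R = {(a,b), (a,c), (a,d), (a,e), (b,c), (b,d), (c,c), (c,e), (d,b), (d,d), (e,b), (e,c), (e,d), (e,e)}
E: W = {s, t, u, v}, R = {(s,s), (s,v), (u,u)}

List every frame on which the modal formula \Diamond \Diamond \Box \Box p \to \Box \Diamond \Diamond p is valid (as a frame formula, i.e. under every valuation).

The schema corresponds to a generalized confluence (Geach) condition: \forall x \forall y \forall z ((x R^2 y \wedge xRz) \to \exists w (y R^2 w \wedge z R^2 w)).
A: ✓.
B: ✓.
C: ✓.
D: ✓.
E: fails — sR²s, sRv but no w with sR²w and vR²w.
Valid on: A, B, C, D.

A, B, C, D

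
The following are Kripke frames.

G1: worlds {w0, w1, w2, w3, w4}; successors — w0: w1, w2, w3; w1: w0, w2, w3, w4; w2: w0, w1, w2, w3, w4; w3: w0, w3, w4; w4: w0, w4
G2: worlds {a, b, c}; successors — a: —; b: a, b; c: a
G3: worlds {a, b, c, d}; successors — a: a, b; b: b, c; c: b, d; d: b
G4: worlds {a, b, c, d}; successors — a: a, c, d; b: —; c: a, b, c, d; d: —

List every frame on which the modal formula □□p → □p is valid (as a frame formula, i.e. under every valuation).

This is the axiom for density; its first-order frame correspondent is ∀x ∀y (Rxy → ∃z (Rxz ∧ Rzy)).
G1: holds.
G2: fails — Rca but no z with Rcz and Rza.
G3: fails — Rcd but no z with Rcz and Rzd.
G4: holds.
Valid on: G1, G4.

G1, G4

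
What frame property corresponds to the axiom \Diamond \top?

seriality: \forall x \exists y Rxy

This is a form of the D axiom.
Its frame correspondent is seriality — \forall x \exists y Rxy.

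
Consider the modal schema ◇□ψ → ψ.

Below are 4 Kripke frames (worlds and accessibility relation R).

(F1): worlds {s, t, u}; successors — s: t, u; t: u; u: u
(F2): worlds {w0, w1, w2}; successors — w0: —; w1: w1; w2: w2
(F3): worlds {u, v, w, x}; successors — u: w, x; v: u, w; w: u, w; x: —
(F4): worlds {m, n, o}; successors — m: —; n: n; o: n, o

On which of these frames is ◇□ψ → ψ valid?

The schema corresponds to symmetry: ∀x ∀y (Rxy → Ryx).
(F1): fails — Rsu but not Rus.
(F2): ✓.
(F3): fails — Rvw but not Rwv.
(F4): fails — Ron but not Rno.
Valid on: (F2).

(F2)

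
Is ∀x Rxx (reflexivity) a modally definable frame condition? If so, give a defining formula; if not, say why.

Definable; □q → q defines it

Yes: it is reflexivity, defined by the T schema □q → q.
Suppose □q→q is valid. At any x set V(q)={w : Rxw}. Then □q holds at x, so q holds at x, i.e. Rxx.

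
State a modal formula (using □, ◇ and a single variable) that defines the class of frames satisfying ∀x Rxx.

□p → p

This is reflexivity; the standard corresponding axiom is T: □p → p.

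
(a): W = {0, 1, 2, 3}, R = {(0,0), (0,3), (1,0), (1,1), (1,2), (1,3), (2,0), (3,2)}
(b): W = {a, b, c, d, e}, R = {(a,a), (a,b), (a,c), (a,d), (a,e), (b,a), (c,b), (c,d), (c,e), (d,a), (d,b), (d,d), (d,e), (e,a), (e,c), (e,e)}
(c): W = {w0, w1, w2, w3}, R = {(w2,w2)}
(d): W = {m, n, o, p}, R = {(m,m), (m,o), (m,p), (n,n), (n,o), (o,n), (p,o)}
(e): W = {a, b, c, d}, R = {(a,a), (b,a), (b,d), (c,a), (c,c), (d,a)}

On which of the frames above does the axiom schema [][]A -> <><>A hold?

(a), (b), (d), (e)

This is the axiom for a generalized confluence (Geach) condition; its first-order frame correspondent is forall x exists w (x R^2 w & x R^2 w).
(a): holds.
(b): holds.
(c): fails — at w0 but no w with w0R²w and w0R²w.
(d): holds.
(e): holds.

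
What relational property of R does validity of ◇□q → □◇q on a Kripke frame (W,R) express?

Suppose ◇□q→□◇q is valid. Take Rxy, Rxz and set V(q)={w : Ryw}. Then □q at y so ◇□q at x, so □◇q at x, so ◇q at z, giving w with Rzw and Ryw.

convergence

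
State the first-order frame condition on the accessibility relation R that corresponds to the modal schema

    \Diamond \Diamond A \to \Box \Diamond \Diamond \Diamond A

\forall x \forall y \forall z ((x R^2 y \wedge xRz) \to \exists w (y = w \wedge z R^3 w))

This is a Sahlqvist (Geach-type) schema ◇^2□^0A → □^1◇^3A.
Minimal-valuation argument: fix x; take any y with xR^2y and any z with xR^1z. Set V(A) to the set of worlds R-reachable from y in exactly 0 steps. Then □^0A holds at y, so the antecedent holds at x; validity forces ◇^3A at z, giving a w with zR^3w and yR^0w.
First-order correspondent: \forall x \forall y \forall z ((x R^2 y \wedge xRz) \to \exists w (y = w \wedge z R^3 w)).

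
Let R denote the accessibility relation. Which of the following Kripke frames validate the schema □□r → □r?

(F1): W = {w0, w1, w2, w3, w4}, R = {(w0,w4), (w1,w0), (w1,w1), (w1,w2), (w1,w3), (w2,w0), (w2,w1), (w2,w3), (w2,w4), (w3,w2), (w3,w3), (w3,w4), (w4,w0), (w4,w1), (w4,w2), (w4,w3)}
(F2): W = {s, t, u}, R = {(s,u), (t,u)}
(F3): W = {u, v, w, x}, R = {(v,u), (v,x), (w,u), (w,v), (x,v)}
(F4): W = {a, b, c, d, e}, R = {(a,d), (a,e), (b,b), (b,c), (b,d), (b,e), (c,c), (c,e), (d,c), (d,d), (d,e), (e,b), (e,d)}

(F4)

The schema corresponds to density: ∀x ∀y (Rxy → ∃z (Rxz ∧ Rzy)).
(F1): fails — Rw0w4 but no z with Rw0z and Rzw4.
(F2): fails — Rsu but no z with Rsz and Rzu.
(F3): fails — Rvu but no z with Rvz and Rzu.
(F4): satisfies the condition.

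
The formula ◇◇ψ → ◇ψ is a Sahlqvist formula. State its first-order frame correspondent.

transitivity: ∀x ∀y ∀z (Rxy ∧ Ryz → Rxz)

This is frame-equivalent to □ψ → □□ψ (substitute ¬ψ for ψ and contrapose).
Suppose □ψ→□□ψ is valid. Take Rxy, Ryz and set V(ψ)={w : Rxw}. Then □ψ at x, so □□ψ at x, so □ψ at y, so ψ at z, i.e. Rxz.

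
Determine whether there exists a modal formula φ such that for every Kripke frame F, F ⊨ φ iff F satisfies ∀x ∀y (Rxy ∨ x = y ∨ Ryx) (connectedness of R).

Modal frame validity is preserved under disjoint unions.
Take 3 disjoint single-world reflexive frames: each is trivially connected, but their disjoint union has 3 worlds with no edge between distinct components, so it is not connected.
So the class is not modally definable.

Not definable by any modal formula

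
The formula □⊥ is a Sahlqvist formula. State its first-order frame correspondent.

emptiness of R

□⊥ is valid iff no world has any successor (otherwise □⊥ fails at any world with one).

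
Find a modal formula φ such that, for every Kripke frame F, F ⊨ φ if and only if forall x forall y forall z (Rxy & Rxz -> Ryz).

◇q → □◇q

The condition is the Euclidean property. The 5 schema ◇q → □◇q defines it.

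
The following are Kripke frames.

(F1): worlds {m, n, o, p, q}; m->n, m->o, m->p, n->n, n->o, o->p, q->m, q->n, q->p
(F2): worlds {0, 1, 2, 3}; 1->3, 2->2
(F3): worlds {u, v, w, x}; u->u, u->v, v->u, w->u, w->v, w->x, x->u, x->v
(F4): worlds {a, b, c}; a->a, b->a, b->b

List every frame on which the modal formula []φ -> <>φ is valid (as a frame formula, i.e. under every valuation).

(F3)

The schema corresponds to seriality: forall x exists y Rxy.
(F1): fails — world p has no successor.
(F2): fails — world 0 has no successor.
(F3): holds.
(F4): fails — world c has no successor.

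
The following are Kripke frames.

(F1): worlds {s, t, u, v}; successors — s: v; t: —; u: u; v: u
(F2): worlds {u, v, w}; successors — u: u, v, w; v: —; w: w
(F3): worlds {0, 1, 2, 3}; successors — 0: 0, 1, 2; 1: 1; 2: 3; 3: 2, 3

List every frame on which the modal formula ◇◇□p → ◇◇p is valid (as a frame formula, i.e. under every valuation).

(F1), (F3)

This is the axiom for a generalized confluence (Geach) condition; its first-order frame correspondent is ∀x ∀y (xR²y → ∃w (yRw ∧ xR²w)).
(F1): holds.
(F2): fails — uR²v but no t with vRt and uR²t.
(F3): holds.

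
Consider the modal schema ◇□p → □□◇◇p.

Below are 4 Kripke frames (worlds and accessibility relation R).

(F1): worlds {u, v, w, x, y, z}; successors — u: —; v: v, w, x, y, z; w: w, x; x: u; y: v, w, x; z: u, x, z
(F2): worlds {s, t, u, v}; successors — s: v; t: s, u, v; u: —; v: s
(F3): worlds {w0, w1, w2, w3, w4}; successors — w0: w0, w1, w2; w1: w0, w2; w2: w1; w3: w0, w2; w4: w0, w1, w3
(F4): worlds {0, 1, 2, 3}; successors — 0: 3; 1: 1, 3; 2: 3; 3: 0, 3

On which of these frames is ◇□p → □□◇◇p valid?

This is the axiom for a generalized confluence (Geach) condition; its first-order frame correspondent is ∀x ∀y ∀z ((xRy ∧ xR²z) → ∃w (yRw ∧ zR²w)).
(F1): fails — vRv, vR²u but no t with vRt and uR²t.
(F2): fails — tRs, tR²s but no w with sRw and sR²w.
(F3): fails — w0Rw2, w0R²w2 but no w with w2Rw and w2R²w.
(F4): satisfies the condition.

(F4)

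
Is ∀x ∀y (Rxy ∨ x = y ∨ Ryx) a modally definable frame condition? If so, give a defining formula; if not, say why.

No — not modally definable

If a class were modally definable it would be closed under disjoint unions (Goldblatt–Thomason).
Take 3 disjoint single-world reflexive frames: each is trivially connected, but their disjoint union has 3 worlds with no edge between distinct components, so it is not connected.
So the class is not modally definable.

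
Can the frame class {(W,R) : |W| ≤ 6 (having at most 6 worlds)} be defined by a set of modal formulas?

If a class were modally definable it would be closed under disjoint unions (Goldblatt–Thomason).
Any modal formula valid on each of 7 disjoint one-world frames is valid on their disjoint union (validity is preserved under disjoint unions). Each one-world frame has |W|=1≤6, but the union has |W|=7.
So no modal formula (or set of formulas) defines exactly the |W|≤6 frames.

Not definable by any modal formula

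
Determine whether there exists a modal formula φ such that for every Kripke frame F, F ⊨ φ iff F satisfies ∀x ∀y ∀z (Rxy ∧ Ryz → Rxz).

Yes: it is transitivity, defined by the 4 schema □p → □□p.
Suppose □p→□□p is valid. Take Rxy, Ryz and set V(p)={w : Rxw}. Then □p at x, so □□p at x, so □p at y, so p at z, i.e. Rxz.

Yes, by □p → □□p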